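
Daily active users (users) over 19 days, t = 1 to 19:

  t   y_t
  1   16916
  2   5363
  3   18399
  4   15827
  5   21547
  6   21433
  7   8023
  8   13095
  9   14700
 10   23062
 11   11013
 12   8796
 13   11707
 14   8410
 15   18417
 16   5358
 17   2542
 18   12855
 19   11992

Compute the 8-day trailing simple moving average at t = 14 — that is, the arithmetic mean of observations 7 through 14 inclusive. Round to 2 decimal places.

12350.75

Sum of periods 7–14: 8023 + 13095 + 14700 + 23062 + 11013 + 8796 + 11707 + 8410 = 98806
Divide by 8: 98806 / 8 = 12350.75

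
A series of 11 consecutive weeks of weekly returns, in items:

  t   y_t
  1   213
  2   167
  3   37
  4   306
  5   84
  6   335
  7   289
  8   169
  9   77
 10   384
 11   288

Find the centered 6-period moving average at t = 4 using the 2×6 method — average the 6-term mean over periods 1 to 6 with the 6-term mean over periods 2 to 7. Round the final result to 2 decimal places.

Sum over 1–6: 213 + 167 + 37 + 306 + 84 + 335 = 1142
Sum over 2–7: 167 + 37 + 306 + 84 + 335 + 289 = 1218
CMA at t=4 = (1142 + 1218) / (2·6) = 2360 / 12 = 196.67

196.67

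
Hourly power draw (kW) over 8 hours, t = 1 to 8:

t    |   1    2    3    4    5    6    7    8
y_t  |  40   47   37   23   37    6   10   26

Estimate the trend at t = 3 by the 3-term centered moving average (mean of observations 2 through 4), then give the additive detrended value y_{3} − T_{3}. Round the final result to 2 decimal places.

1.33

Trend T_3 = (47 + 37 + 23) / 3 = 107/3 = 35.6667
Detrended value: 37 − 35.6667 = 1.33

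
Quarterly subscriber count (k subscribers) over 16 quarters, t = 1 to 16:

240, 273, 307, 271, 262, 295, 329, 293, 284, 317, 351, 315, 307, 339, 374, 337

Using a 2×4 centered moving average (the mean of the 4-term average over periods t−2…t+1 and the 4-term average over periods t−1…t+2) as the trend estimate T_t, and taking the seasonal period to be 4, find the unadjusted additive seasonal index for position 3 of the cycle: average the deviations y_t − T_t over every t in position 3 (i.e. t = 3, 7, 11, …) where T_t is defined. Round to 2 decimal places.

Season position 3 occurs at t = 3, 7, 11 (where T_t is defined).
t=3: T_3 = 275.5000; y_3 − T_3 = 307 − 275.5000 = 31.5000
t=7: T_7 = 297.5000; y_7 − T_7 = 329 − 297.5000 = 31.5000
t=11: T_11 = 319.6250; y_11 − T_11 = 351 − 319.6250 = 31.3750
Mean deviation: (31.5000 + 31.5000 + 31.3750) / 3 = 31.46

31.46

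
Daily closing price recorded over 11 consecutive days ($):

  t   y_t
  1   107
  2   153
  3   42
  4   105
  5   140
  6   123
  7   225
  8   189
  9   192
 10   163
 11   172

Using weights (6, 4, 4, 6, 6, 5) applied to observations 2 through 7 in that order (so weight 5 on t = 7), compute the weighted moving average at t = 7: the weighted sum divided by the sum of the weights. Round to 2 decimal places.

135.77

Weighted sum: 6·153 + 4·42 + 4·105 + 6·140 + 6·123 + 5·225 = 918 + 168 + 420 + 840 + 738 + 1125 = 4209
Weight total: 6 + 4 + 4 + 6 + 6 + 5 = 31
WMA = 4209 / 31 = 135.77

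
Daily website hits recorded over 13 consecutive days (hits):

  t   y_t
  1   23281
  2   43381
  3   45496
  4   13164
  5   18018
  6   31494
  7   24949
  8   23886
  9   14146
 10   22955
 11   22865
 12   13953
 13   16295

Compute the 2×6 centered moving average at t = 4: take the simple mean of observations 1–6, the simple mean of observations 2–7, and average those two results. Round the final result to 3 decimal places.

Sum over 1–6: 23281 + 43381 + 45496 + 13164 + 18018 + 31494 = 174834
Sum over 2–7: 43381 + 45496 + 13164 + 18018 + 31494 + 24949 = 176502
CMA at t=4 = (174834 + 176502) / (2·6) = 351336 / 12 = 29278.000

29278.000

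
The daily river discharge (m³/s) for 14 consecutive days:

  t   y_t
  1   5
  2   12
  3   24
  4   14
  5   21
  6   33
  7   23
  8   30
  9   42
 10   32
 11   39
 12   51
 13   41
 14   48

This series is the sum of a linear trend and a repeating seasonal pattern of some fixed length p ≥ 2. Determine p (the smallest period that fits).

First differences y_{t+1} − y_t: 7, 12, -10, 7, 12, -10, 7, 12, …
The difference pattern repeats every 3 terms and not for any smaller step, so p = 3.

3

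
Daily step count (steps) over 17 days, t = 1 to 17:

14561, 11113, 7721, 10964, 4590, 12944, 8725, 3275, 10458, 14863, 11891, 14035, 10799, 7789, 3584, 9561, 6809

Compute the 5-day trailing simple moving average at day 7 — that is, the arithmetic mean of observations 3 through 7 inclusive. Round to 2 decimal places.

Sum of periods 3–7: 7721 + 10964 + 4590 + 12944 + 8725 = 44944
Divide by 5: 44944 / 5 = 8988.80

8988.80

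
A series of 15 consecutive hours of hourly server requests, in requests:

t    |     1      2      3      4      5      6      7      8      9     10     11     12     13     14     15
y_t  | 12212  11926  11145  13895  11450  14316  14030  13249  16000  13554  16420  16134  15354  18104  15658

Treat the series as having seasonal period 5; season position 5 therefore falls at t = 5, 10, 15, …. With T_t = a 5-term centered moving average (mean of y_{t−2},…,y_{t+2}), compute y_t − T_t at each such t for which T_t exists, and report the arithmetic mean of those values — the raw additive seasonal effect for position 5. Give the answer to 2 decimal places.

Season position 5 occurs at t = 5, 10 (where T_t is defined).
t=5: T_5 = 12967.2000; y_5 − T_5 = 11450 − 12967.2000 = -1517.2000
t=10: T_10 = 15071.4000; y_10 − T_10 = 13554 − 15071.4000 = -1517.4000
Mean deviation: (-1517.2000 + -1517.4000) / 2 = -1517.30

-1517.30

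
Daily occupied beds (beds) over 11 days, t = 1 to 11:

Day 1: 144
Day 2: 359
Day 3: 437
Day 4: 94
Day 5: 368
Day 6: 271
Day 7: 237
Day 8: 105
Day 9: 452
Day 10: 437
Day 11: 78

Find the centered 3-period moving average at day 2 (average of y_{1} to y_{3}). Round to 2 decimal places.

Sum of periods 1–3: 144 + 359 + 437 = 940
Divide by 3: 940 / 3 = 313.33

313.33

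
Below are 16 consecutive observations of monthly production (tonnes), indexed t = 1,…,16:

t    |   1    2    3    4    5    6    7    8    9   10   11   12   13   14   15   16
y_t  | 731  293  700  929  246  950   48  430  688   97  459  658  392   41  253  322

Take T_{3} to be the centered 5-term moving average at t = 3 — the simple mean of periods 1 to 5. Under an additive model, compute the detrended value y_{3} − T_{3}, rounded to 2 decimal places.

120.20

Trend T_3 = (731 + 293 + 700 + 929 + 246) / 5 = 2899/5 = 579.8000
Detrended value: 700 − 579.8000 = 120.20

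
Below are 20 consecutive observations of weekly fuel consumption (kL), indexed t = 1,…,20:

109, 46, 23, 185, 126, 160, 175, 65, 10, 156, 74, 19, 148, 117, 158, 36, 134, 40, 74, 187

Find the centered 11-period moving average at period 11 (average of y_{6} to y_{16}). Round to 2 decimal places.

Sum of periods 6–16: 160 + 175 + 65 + 10 + 156 + 74 + 19 + 148 + 117 + 158 + 36 = 1118
Divide by 11: 1118 / 11 = 101.64

101.64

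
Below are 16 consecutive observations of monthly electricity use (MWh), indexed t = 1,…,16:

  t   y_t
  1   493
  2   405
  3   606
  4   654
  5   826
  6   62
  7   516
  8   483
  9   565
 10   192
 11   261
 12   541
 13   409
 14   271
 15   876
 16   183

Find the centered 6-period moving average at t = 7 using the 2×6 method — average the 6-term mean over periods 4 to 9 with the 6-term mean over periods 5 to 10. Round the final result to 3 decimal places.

479.167

Sum over 4–9: 654 + 826 + 62 + 516 + 483 + 565 = 3106
Sum over 5–10: 826 + 62 + 516 + 483 + 565 + 192 = 2644
CMA at t=7 = (3106 + 2644) / (2·6) = 5750 / 12 = 479.167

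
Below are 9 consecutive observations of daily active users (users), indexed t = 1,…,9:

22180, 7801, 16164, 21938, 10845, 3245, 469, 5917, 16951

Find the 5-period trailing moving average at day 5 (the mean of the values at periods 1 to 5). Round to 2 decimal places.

15785.60

Sum of periods 1–5: 22180 + 7801 + 16164 + 21938 + 10845 = 78928
Divide by 5: 78928 / 5 = 15785.60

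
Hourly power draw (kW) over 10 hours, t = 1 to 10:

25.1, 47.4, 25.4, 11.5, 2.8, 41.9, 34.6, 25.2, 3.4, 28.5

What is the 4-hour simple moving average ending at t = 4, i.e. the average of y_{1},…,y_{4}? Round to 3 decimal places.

Sum of periods 1–4: 25.1 + 47.4 + 25.4 + 11.5 = 109.4
Divide by 4: 109.4 / 4 = 27.350

27.350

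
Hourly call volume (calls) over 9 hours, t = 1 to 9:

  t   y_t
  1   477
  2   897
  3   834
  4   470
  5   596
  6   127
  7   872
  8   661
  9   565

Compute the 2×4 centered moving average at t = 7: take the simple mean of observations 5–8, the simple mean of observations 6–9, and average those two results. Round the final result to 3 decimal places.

560.125

Sum over 5–8: 596 + 127 + 872 + 661 = 2256
Sum over 6–9: 127 + 872 + 661 + 565 = 2225
CMA at t=7 = (2256 + 2225) / (2·4) = 4481 / 8 = 560.125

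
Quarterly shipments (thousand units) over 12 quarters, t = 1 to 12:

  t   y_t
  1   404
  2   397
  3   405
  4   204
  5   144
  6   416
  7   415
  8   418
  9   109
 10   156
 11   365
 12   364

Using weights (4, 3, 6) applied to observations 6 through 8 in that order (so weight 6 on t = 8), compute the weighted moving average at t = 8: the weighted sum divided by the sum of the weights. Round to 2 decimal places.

416.69

Weighted sum: 4·416 + 3·415 + 6·418 = 1664 + 1245 + 2508 = 5417
Weight total: 4 + 3 + 6 = 13
WMA = 5417 / 13 = 416.69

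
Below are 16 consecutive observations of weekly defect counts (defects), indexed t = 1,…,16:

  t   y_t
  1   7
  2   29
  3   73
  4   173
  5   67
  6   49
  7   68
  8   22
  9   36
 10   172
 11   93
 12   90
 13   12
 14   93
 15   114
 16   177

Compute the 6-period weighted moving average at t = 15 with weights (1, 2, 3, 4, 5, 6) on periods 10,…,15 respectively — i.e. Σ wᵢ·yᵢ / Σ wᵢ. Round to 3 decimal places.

86.905

Weighted sum: 1·172 + 2·93 + 3·90 + 4·12 + 5·93 + 6·114 = 172 + 186 + 270 + 48 + 465 + 684 = 1825
Weight total: 1 + 2 + 3 + 4 + 5 + 6 = 21
WMA = 1825 / 21 = 86.905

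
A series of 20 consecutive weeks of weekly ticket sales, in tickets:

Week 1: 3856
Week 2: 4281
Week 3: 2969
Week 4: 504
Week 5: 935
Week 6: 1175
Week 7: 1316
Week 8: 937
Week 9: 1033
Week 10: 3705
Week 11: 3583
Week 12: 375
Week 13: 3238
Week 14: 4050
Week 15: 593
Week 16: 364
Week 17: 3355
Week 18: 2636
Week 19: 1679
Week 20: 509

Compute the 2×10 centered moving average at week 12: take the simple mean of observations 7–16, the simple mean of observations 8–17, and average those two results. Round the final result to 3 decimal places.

2021.350

Sum over 7–16: 1316 + 937 + 1033 + 3705 + 3583 + 375 + 3238 + 4050 + 593 + 364 = 19194
Sum over 8–17: 937 + 1033 + 3705 + 3583 + 375 + 3238 + 4050 + 593 + 364 + 3355 = 21233
CMA at t=12 = (19194 + 21233) / (2·10) = 40427 / 20 = 2021.350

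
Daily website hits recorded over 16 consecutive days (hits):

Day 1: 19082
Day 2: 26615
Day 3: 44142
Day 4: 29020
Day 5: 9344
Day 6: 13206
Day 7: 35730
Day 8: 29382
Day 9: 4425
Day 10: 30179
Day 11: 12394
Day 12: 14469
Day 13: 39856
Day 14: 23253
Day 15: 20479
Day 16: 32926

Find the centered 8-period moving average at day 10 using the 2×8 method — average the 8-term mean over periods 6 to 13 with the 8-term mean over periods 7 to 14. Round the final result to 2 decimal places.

23083.06

Sum over 6–13: 13206 + 35730 + 29382 + 4425 + 30179 + 12394 + 14469 + 39856 = 179641
Sum over 7–14: 35730 + 29382 + 4425 + 30179 + 12394 + 14469 + 39856 + 23253 = 189688
CMA at t=10 = (179641 + 189688) / (2·8) = 369329 / 16 = 23083.06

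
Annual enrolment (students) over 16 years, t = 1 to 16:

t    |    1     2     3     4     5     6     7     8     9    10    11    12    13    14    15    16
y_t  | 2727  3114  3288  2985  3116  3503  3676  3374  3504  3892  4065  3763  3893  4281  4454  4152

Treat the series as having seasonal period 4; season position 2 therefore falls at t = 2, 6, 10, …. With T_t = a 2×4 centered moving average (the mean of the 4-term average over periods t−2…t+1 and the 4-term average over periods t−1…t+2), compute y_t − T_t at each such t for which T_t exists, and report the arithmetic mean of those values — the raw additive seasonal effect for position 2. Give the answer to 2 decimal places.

Season position 2 occurs at t = 6, 10, 14 (where T_t is defined).
t=6: T_6 = 3368.6250; y_6 − T_6 = 3503 − 3368.6250 = 134.3750
t=10: T_10 = 3757.3750; y_10 − T_10 = 3892 − 3757.3750 = 134.6250
t=14: T_14 = 4146.3750; y_14 − T_14 = 4281 − 4146.3750 = 134.6250
Mean deviation: (134.3750 + 134.6250 + 134.6250) / 3 = 134.54

134.54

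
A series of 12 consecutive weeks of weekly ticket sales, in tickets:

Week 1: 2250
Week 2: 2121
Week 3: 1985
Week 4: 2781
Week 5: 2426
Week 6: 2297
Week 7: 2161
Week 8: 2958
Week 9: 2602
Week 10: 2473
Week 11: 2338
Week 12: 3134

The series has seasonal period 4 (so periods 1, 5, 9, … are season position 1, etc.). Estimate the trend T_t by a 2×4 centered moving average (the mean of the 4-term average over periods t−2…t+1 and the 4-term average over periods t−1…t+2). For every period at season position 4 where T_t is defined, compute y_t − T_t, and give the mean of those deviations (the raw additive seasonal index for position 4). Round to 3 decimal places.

431.125

Season position 4 occurs at t = 4, 8 (where T_t is defined).
t=4: T_4 = 2350.25000; y_4 − T_4 = 2781 − 2350.25000 = 430.75000
t=8: T_8 = 2526.50000; y_8 − T_8 = 2958 − 2526.50000 = 431.50000
Mean deviation: (430.75000 + 431.50000) / 2 = 431.125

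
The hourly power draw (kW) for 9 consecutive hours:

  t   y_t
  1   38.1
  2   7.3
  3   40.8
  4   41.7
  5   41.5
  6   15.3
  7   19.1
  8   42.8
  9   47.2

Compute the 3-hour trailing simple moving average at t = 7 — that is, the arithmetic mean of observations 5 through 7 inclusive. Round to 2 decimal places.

25.30

Sum of periods 5–7: 41.5 + 15.3 + 19.1 = 75.9
Divide by 3: 75.9 / 3 = 25.30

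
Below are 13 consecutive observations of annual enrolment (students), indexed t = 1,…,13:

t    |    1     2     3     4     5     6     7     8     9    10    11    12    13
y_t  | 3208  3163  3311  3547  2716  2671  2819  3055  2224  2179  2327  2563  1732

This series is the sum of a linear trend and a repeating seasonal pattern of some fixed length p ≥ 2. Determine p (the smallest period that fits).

First differences y_{t+1} − y_t: -45, 148, 236, -831, -45, 148, 236, -831, -45, 148, …
The difference pattern repeats every 4 terms and not for any smaller step, so p = 4.

4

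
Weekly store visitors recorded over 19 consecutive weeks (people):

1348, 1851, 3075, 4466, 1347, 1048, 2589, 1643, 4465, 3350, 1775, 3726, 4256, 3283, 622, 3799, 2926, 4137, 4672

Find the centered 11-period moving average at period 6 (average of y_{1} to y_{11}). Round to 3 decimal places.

Sum of periods 1–11: 1348 + 1851 + 3075 + 4466 + 1347 + 1048 + 2589 + 1643 + 4465 + 3350 + 1775 = 26957
Divide by 11: 26957 / 11 = 2450.636

2450.636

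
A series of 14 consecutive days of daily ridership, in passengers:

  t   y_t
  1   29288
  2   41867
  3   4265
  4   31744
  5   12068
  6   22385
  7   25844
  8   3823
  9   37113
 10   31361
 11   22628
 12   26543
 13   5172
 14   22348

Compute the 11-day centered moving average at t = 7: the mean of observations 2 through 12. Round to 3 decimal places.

23603.727

Sum of periods 2–12: 41867 + 4265 + 31744 + 12068 + 22385 + 25844 + 3823 + 37113 + 31361 + 22628 + 26543 = 259641
Divide by 11: 259641 / 11 = 23603.727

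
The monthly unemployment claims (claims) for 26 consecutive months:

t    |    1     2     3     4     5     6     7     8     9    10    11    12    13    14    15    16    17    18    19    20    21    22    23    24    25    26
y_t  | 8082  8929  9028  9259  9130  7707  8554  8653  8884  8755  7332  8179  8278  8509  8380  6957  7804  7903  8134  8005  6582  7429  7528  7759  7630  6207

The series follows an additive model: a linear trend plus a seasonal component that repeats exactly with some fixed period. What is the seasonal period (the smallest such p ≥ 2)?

First differences y_{t+1} − y_t: 847, 99, 231, -129, -1423, 847, 99, 231, -129, -1423, 847, 99, …
The difference pattern repeats every 5 terms and not for any smaller step, so p = 5.

5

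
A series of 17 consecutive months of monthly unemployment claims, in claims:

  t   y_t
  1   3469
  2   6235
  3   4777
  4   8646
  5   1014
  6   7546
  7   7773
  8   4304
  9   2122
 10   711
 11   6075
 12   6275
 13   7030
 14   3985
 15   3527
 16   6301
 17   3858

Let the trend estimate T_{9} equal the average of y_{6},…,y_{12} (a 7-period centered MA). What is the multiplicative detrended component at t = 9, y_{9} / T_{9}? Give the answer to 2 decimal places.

0.43

Trend T_9 = (7546 + 7773 + 4304 + 2122 + 711 + 6075 + 6275) / 7 = 34806/7 = 4972.2857
Ratio to trend: 2122 / 4972.2857 = 0.43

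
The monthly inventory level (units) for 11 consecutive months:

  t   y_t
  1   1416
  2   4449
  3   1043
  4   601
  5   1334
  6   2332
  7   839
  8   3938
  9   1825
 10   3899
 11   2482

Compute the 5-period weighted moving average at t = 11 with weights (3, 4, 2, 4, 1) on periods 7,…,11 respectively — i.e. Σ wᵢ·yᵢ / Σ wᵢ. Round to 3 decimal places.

2856.929

Weighted sum: 3·839 + 4·3938 + 2·1825 + 4·3899 + 1·2482 = 2517 + 15752 + 3650 + 15596 + 2482 = 39997
Weight total: 3 + 4 + 2 + 4 + 1 = 14
WMA = 39997 / 14 = 2856.929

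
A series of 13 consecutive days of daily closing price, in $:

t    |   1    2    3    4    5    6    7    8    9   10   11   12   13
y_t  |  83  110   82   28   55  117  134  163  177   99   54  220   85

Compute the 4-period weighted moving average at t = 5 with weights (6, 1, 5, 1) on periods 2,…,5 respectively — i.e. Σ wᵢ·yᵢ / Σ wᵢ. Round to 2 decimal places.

72.08

Weighted sum: 6·110 + 1·82 + 5·28 + 1·55 = 660 + 82 + 140 + 55 = 937
Weight total: 6 + 1 + 5 + 1 = 13
WMA = 937 / 13 = 72.08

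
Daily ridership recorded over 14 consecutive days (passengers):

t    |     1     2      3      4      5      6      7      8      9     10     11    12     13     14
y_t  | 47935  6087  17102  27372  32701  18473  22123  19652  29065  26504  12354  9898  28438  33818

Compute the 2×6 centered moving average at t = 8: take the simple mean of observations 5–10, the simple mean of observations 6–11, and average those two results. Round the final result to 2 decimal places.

Sum over 5–10: 32701 + 18473 + 22123 + 19652 + 29065 + 26504 = 148518
Sum over 6–11: 18473 + 22123 + 19652 + 29065 + 26504 + 12354 = 128171
CMA at t=8 = (148518 + 128171) / (2·6) = 276689 / 12 = 23057.42

23057.42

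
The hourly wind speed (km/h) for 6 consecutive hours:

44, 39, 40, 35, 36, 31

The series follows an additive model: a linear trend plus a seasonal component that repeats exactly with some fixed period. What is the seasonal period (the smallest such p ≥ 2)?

2

First differences y_{t+1} − y_t: -5, 1, -5, 1, -5, …
The difference pattern repeats every 2 terms and not for any smaller step, so p = 2.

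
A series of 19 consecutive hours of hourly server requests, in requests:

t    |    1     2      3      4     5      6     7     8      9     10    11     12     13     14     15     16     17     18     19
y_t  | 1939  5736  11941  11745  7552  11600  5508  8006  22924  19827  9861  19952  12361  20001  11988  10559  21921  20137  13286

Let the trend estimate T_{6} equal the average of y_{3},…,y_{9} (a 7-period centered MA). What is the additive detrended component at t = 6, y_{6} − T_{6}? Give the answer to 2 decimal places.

Trend T_6 = (11941 + 11745 + 7552 + 11600 + 5508 + 8006 + 22924) / 7 = 79276/7 = 11325.1429
Detrended value: 11600 − 11325.1429 = 274.86

274.86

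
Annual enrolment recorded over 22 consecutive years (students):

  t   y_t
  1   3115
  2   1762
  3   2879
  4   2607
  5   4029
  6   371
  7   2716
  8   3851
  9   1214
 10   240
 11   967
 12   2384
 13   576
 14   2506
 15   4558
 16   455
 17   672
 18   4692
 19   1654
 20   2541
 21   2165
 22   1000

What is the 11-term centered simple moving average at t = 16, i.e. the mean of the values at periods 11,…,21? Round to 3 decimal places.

Sum of periods 11–21: 967 + 2384 + 576 + 2506 + 4558 + 455 + 672 + 4692 + 1654 + 2541 + 2165 = 23170
Divide by 11: 23170 / 11 = 2106.364

2106.364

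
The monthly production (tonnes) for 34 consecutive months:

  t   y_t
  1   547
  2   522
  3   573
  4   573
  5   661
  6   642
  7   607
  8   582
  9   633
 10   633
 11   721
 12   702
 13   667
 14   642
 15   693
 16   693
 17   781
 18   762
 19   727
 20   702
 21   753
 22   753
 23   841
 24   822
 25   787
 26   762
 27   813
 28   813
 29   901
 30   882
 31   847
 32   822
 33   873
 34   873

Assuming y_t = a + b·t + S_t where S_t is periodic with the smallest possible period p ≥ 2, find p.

6

First differences y_{t+1} − y_t: -25, 51, 0, 88, -19, -35, -25, 51, 0, 88, -19, -35, -25, 51, …
The difference pattern repeats every 6 terms and not for any smaller step, so p = 6.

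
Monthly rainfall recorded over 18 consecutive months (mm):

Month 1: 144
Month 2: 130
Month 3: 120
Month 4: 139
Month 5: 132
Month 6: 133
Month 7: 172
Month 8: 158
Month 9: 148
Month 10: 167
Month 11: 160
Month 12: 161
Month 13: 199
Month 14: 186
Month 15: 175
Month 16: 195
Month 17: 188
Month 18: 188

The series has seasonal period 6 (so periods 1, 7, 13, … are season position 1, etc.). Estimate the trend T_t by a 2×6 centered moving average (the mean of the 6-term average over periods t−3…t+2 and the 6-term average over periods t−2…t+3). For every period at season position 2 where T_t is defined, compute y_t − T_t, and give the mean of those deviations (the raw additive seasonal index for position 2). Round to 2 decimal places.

Season position 2 occurs at t = 8, 14 (where T_t is defined).
t=8: T_8 = 154.0000; y_8 − T_8 = 158 − 154.0000 = 4.0000
t=14: T_14 = 181.6667; y_14 − T_14 = 186 − 181.6667 = 4.3333
Mean deviation: (4.0000 + 4.3333) / 2 = 4.17

4.17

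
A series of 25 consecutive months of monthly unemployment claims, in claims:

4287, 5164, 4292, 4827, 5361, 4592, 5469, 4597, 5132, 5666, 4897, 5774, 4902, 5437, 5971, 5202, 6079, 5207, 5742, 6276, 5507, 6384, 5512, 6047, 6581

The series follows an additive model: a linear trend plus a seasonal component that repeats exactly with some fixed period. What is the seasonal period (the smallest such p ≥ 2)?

5

First differences y_{t+1} − y_t: 877, -872, 535, 534, -769, 877, -872, 535, 534, -769, 877, -872, …
The difference pattern repeats every 5 terms and not for any smaller step, so p = 5.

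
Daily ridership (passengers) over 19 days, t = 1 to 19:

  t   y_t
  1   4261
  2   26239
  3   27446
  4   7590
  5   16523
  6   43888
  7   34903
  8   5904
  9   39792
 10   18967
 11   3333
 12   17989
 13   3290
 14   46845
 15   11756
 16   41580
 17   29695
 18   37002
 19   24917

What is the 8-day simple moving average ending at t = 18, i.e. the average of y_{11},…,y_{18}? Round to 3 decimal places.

23936.250

Sum of periods 11–18: 3333 + 17989 + 3290 + 46845 + 11756 + 41580 + 29695 + 37002 = 191490
Divide by 8: 191490 / 8 = 23936.250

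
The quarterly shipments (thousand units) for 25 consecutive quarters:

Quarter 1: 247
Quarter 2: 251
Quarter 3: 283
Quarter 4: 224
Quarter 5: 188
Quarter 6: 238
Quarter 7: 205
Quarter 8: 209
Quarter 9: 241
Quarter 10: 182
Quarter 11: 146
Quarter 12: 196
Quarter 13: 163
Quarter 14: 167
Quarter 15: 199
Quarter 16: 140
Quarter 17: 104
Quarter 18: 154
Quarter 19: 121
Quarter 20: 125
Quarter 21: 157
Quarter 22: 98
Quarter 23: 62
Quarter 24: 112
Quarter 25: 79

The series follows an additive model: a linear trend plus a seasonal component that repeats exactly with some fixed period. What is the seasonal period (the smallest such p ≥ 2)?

6

First differences y_{t+1} − y_t: 4, 32, -59, -36, 50, -33, 4, 32, -59, -36, 50, -33, 4, 32, …
The difference pattern repeats every 6 terms and not for any smaller step, so p = 6.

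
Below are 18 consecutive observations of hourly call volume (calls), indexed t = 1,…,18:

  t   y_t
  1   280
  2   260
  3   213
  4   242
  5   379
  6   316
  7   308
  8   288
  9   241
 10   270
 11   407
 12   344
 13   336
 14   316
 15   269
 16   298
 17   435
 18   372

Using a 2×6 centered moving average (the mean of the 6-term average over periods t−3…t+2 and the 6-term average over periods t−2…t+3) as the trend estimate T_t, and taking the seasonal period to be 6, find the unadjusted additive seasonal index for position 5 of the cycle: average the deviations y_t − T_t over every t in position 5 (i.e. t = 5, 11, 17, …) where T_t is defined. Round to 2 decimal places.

Season position 5 occurs at t = 5, 11 (where T_t is defined).
t=5: T_5 = 288.6667; y_5 − T_5 = 379 − 288.6667 = 90.3333
t=11: T_11 = 316.6667; y_11 − T_11 = 407 − 316.6667 = 90.3333
Mean deviation: (90.3333 + 90.3333) / 2 = 90.33

90.33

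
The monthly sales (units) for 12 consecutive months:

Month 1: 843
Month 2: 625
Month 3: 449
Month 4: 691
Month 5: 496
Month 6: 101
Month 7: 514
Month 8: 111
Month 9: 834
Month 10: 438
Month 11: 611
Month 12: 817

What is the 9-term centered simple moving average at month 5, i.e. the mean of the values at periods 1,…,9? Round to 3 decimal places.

518.222

Sum of periods 1–9: 843 + 625 + 449 + 691 + 496 + 101 + 514 + 111 + 834 = 4664
Divide by 9: 4664 / 9 = 518.222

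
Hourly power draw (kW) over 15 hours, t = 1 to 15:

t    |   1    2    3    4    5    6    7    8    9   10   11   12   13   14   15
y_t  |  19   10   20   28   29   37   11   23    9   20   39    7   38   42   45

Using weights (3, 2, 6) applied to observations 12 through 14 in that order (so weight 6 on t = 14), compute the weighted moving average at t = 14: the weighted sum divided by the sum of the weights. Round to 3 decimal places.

31.727

Weighted sum: 3·7 + 2·38 + 6·42 = 21 + 76 + 252 = 349
Weight total: 3 + 2 + 6 = 11
WMA = 349 / 11 = 31.727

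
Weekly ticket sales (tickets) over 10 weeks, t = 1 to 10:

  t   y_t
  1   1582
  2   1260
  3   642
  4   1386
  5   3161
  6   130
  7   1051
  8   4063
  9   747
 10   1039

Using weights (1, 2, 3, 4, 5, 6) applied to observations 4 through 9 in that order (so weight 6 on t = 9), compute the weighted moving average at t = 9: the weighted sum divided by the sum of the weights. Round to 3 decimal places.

Weighted sum: 1·1386 + 2·3161 + 3·130 + 4·1051 + 5·4063 + 6·747 = 1386 + 6322 + 390 + 4204 + 20315 + 4482 = 37099
Weight total: 1 + 2 + 3 + 4 + 5 + 6 = 21
WMA = 37099 / 21 = 1766.619

1766.619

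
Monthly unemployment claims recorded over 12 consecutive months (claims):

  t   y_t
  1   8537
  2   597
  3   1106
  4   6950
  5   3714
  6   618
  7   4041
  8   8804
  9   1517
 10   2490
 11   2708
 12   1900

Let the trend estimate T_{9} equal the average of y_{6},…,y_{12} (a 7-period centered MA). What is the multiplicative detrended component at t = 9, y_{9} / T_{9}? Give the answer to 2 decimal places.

0.48

Trend T_9 = (618 + 4041 + 8804 + 1517 + 2490 + 2708 + 1900) / 7 = 22078/7 = 3154.0000
Ratio to trend: 1517 / 3154.0000 = 0.48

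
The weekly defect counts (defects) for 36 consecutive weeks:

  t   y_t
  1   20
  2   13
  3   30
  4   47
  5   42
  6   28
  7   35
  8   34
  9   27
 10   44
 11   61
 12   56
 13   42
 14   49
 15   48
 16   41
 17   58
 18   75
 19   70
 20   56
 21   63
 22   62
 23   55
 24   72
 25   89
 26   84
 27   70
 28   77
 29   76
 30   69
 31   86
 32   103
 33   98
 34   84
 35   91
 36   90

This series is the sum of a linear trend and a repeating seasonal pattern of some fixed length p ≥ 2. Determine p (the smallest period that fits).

7

First differences y_{t+1} − y_t: -7, 17, 17, -5, -14, 7, -1, -7, 17, 17, -5, -14, 7, -1, -7, 17, …
The difference pattern repeats every 7 terms and not for any smaller step, so p = 7.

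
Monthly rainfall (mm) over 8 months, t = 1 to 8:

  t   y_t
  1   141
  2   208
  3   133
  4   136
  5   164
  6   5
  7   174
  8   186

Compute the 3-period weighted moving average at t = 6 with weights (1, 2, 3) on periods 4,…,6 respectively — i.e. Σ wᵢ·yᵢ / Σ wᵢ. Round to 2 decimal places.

Weighted sum: 1·136 + 2·164 + 3·5 = 136 + 328 + 15 = 479
Weight total: 1 + 2 + 3 = 6
WMA = 479 / 6 = 79.83

79.83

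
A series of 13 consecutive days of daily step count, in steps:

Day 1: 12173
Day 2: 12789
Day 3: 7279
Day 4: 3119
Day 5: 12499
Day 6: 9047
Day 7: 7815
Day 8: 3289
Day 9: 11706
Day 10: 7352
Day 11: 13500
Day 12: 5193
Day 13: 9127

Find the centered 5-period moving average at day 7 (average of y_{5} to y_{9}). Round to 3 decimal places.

8871.200

Sum of periods 5–9: 12499 + 9047 + 7815 + 3289 + 11706 = 44356
Divide by 5: 44356 / 5 = 8871.200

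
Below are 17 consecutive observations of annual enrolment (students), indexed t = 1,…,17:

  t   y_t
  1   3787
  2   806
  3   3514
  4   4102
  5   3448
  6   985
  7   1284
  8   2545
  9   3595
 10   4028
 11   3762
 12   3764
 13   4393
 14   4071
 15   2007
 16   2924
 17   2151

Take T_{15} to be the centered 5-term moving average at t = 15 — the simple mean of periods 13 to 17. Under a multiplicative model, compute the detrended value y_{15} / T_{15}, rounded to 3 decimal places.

Trend T_15 = (4393 + 4071 + 2007 + 2924 + 2151) / 5 = 15546/5 = 3109.20000
Ratio to trend: 2007 / 3109.20000 = 0.646

0.646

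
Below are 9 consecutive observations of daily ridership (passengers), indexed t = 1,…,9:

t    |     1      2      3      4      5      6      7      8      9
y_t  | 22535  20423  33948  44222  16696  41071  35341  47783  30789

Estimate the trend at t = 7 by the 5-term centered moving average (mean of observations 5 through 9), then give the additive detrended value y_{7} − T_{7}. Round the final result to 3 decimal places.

Trend T_7 = (16696 + 41071 + 35341 + 47783 + 30789) / 5 = 171680/5 = 34336.00000
Detrended value: 35341 − 34336.00000 = 1005.000

1005.000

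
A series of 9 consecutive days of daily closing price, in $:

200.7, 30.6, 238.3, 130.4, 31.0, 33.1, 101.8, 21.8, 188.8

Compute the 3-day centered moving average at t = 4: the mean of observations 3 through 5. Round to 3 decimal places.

Sum of periods 3–5: 238.3 + 130.4 + 31.0 = 399.7
Divide by 3: 399.7 / 3 = 133.233

133.233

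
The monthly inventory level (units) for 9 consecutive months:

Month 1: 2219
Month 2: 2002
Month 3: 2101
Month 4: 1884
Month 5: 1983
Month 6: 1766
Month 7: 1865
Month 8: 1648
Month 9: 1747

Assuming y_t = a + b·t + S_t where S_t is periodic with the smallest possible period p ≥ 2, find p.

First differences y_{t+1} − y_t: -217, 99, -217, 99, -217, 99, …
The difference pattern repeats every 2 terms and not for any smaller step, so p = 2.

2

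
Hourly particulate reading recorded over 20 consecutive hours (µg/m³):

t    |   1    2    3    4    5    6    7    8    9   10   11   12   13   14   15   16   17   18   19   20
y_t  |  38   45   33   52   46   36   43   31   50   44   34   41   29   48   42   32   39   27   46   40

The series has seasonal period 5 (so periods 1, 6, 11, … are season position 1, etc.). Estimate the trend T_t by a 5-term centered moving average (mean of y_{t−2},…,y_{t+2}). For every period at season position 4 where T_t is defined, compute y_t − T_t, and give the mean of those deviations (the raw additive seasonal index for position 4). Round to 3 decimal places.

9.600

Season position 4 occurs at t = 4, 9, 14 (where T_t is defined).
t=4: T_4 = 42.40000; y_4 − T_4 = 52 − 42.40000 = 9.60000
t=9: T_9 = 40.40000; y_9 − T_9 = 50 − 40.40000 = 9.60000
t=14: T_14 = 38.40000; y_14 − T_14 = 48 − 38.40000 = 9.60000
Mean deviation: (9.60000 + 9.60000 + 9.60000) / 3 = 9.600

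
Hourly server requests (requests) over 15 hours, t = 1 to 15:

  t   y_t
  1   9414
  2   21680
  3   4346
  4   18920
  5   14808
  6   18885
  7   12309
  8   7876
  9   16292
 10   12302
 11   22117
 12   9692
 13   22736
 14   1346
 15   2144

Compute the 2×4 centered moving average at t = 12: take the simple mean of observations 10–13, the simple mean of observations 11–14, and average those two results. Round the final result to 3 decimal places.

15342.250

Sum over 10–13: 12302 + 22117 + 9692 + 22736 = 66847
Sum over 11–14: 22117 + 9692 + 22736 + 1346 = 55891
CMA at t=12 = (66847 + 55891) / (2·4) = 122738 / 8 = 15342.250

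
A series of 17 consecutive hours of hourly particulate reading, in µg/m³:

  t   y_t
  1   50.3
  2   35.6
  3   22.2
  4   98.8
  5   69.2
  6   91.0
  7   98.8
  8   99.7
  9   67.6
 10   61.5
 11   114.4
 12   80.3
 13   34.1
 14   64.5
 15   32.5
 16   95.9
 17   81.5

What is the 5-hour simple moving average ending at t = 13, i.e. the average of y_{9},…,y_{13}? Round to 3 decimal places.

Sum of periods 9–13: 67.6 + 61.5 + 114.4 + 80.3 + 34.1 = 357.9
Divide by 5: 357.9 / 5 = 71.580

71.580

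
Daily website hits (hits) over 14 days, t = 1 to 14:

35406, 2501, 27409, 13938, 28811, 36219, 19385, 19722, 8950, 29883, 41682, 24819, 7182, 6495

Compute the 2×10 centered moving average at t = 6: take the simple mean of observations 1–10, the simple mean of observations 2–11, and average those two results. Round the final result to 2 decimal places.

Sum over 1–10: 35406 + 2501 + 27409 + 13938 + 28811 + 36219 + 19385 + 19722 + 8950 + 29883 = 222224
Sum over 2–11: 2501 + 27409 + 13938 + 28811 + 36219 + 19385 + 19722 + 8950 + 29883 + 41682 = 228500
CMA at t=6 = (222224 + 228500) / (2·10) = 450724 / 20 = 22536.20

22536.20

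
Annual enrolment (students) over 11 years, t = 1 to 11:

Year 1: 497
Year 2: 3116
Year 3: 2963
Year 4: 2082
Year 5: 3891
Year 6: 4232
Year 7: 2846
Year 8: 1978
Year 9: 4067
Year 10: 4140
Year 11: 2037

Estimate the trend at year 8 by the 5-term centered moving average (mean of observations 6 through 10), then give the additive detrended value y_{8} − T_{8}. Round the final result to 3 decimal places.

-1474.600

Trend T_8 = (4232 + 2846 + 1978 + 4067 + 4140) / 5 = 17263/5 = 3452.60000
Detrended value: 1978 − 3452.60000 = -1474.600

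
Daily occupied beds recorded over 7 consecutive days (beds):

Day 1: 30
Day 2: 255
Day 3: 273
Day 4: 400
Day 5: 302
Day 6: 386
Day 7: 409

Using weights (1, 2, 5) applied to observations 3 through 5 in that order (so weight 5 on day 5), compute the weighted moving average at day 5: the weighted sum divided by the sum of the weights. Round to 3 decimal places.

Weighted sum: 1·273 + 2·400 + 5·302 = 273 + 800 + 1510 = 2583
Weight total: 1 + 2 + 5 = 8
WMA = 2583 / 8 = 322.875

322.875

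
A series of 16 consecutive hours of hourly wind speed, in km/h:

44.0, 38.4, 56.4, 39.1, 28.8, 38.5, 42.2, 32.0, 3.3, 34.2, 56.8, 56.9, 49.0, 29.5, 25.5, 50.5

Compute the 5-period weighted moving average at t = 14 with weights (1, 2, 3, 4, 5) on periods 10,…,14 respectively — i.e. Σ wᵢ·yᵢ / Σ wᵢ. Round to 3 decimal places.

Weighted sum: 1·34.2 + 2·56.8 + 3·56.9 + 4·49.0 + 5·29.5 = 34.2 + 113.6 + 170.7 + 196.0 + 147.5 = 662.0
Weight total: 1 + 2 + 3 + 4 + 5 = 15
WMA = 662.0 / 15 = 44.133

44.133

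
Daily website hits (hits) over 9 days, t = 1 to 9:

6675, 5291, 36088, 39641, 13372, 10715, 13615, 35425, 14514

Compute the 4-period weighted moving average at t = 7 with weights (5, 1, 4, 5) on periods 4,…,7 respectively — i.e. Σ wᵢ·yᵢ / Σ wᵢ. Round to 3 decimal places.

21500.800

Weighted sum: 5·39641 + 1·13372 + 4·10715 + 5·13615 = 198205 + 13372 + 42860 + 68075 = 322512
Weight total: 5 + 1 + 4 + 5 = 15
WMA = 322512 / 15 = 21500.800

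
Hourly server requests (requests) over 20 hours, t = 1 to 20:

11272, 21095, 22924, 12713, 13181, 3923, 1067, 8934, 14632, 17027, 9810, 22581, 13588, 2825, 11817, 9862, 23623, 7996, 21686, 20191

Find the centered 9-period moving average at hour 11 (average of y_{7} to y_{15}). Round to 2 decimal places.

Sum of periods 7–15: 1067 + 8934 + 14632 + 17027 + 9810 + 22581 + 13588 + 2825 + 11817 = 102281
Divide by 9: 102281 / 9 = 11364.56

11364.56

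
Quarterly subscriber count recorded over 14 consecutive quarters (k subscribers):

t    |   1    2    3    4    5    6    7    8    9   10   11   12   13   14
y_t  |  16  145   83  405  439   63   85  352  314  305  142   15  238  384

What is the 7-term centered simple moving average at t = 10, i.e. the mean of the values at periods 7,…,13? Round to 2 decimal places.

207.29

Sum of periods 7–13: 85 + 352 + 314 + 305 + 142 + 15 + 238 = 1451
Divide by 7: 1451 / 7 = 207.29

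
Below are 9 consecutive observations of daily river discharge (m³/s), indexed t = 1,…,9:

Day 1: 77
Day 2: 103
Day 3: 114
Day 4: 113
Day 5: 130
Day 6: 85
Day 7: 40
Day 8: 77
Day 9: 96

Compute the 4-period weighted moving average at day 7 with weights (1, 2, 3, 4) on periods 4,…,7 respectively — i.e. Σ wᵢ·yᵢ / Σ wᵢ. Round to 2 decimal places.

78.80

Weighted sum: 1·113 + 2·130 + 3·85 + 4·40 = 113 + 260 + 255 + 160 = 788
Weight total: 1 + 2 + 3 + 4 = 10
WMA = 788 / 10 = 78.80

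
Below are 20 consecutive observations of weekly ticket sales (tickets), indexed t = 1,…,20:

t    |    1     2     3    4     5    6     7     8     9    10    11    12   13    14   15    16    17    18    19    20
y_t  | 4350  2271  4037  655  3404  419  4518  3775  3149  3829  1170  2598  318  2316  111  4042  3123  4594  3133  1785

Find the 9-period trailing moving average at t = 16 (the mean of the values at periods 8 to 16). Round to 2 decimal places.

2367.56

Sum of periods 8–16: 3775 + 3149 + 3829 + 1170 + 2598 + 318 + 2316 + 111 + 4042 = 21308
Divide by 9: 21308 / 9 = 2367.56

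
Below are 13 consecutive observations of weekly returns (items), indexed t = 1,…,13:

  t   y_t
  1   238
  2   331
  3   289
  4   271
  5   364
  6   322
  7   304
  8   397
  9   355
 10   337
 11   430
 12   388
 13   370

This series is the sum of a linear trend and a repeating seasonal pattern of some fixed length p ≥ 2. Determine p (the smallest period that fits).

3

First differences y_{t+1} − y_t: 93, -42, -18, 93, -42, -18, 93, -42, …
The difference pattern repeats every 3 terms and not for any smaller step, so p = 3.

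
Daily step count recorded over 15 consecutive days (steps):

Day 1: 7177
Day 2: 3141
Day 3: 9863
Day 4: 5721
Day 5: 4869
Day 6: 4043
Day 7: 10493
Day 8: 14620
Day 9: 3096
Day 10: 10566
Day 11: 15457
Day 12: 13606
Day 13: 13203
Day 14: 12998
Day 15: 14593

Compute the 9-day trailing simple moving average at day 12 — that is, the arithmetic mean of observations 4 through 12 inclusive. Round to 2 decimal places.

9163.44

Sum of periods 4–12: 5721 + 4869 + 4043 + 10493 + 14620 + 3096 + 10566 + 15457 + 13606 = 82471
Divide by 9: 82471 / 9 = 9163.44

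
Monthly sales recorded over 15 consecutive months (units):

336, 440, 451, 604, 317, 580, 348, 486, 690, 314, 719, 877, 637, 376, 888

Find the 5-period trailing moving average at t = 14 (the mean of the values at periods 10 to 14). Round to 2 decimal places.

584.60

Sum of periods 10–14: 314 + 719 + 877 + 637 + 376 = 2923
Divide by 5: 2923 / 5 = 584.60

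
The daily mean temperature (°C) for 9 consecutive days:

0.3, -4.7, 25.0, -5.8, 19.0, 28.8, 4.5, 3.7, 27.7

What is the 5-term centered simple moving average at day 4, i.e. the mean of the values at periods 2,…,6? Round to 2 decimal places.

Sum of periods 2–6: (-4.7) + 25.0 + (-5.8) + 19.0 + 28.8 = 62.3
Divide by 5: 62.3 / 5 = 12.46

12.46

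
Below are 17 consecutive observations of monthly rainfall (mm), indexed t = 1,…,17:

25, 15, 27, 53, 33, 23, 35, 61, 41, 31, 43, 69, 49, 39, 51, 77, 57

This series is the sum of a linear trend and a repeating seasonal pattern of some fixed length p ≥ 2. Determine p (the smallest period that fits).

4

First differences y_{t+1} − y_t: -10, 12, 26, -20, -10, 12, 26, -20, -10, 12, …
The difference pattern repeats every 4 terms and not for any smaller step, so p = 4.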